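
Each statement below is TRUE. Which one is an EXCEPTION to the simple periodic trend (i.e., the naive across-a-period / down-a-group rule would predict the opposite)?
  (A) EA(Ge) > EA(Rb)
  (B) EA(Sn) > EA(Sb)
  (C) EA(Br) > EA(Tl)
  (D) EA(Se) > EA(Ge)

The general trend: electron affinity increases across a period and decreases down a group.
(A) Ge (period 4, group 14) vs Rb (period 5, group 1): the stated order agrees with the simple trend.
(B) Sn (period 5, group 14) vs Sb (period 5, group 15): the stated order contradicts the simple trend.
(C) Br (period 4, group 17) vs Tl (period 6, group 13): the stated order agrees with the simple trend.
(D) Se (period 4, group 16) vs Ge (period 4, group 14): the stated order agrees with the simple trend.
The exception is (B): adding an electron to Sb's half-filled 5p³ is unfavourable, so Sn has the more exothermic EA.

(B)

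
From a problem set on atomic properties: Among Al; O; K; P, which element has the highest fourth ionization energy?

Al

After 3 electrons have been removed, what remains? Al³⁺ is the bare [Ne] core; O³⁺ still has 3 valence electrons; K³⁺ is already 2 electrons into the core; P³⁺ still has 2 valence electrons.
Usually core removal costs more than valence removal, but here the competition is close: a tightly held n=2 valence electron can cost more to remove than an n=3 core electron, so the actual values have to decide it.
Valence configurations: O³⁺ [He]2s²2p¹, P³⁺ [Ne]3s².
Approximate IE_4 values (kJ/mol): Al 11577, O 7469, K 5877, P 4964.
So the fourth ionization energies run P < K < O < Al.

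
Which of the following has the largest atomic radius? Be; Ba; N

Ba

Radius decreases left→right (rising Z_eff, same n) and increases top→bottom (higher n).
Neither a single period nor a single group — weigh both effects.
Be > N: both are in period 2; the period trend gives Be the larger value.
Ba > Be: they share group 2; the group trend gives Ba the larger value.
For reference (pm): Be 102, N 71, Ba 196.
The largest atomic radius among these belongs to Ba.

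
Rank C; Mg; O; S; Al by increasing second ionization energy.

Mg < Al < S < C < O

The second ionization energy removes an electron from the +1 ion. For each element: C⁺ still has 3 valence electrons; Mg⁺ still has 1 valence electron; O⁺ still has 5 valence electrons; S⁺ still has 5 valence electrons; Al⁺ still has 2 valence electrons.
All are still removing valence electrons, so compare the +1 ions as you would atoms: IE_2 generally rises across a period (higher Z_eff) and falls down a group (larger shell), subject to the usual subshell exceptions.
Valence configurations: C⁺ [He]2s²2p¹, Mg⁺ [Ne]3s¹, O⁺ [He]2s²2p³, S⁺ [Ne]3s²3p³, Al⁺ [Ne]3s².
Approximate IE_2 values (kJ/mol): C 2353, Mg 1451, O 3388, S 2252, Al 1817.
So the second ionization energies run Mg < Al < S < C < O.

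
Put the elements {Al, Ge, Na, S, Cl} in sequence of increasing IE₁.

Na is in period 3, group 1; Al is in period 3, group 13; S is in period 3, group 16; Cl is in period 3, group 17; Ge is in period 4, group 14.
Across a period the outer electron is held more tightly (higher IE₁); down a group it sits in a higher shell, more shielded, and comes off more easily.
These span different periods and groups, so the two trends combine.
Al > Na: both are in period 3; the period trend gives Al the larger value.
Ge > Al: period and group pull opposite ways; the across-period shift dominates (762 vs 578 kJ/mol).
S > Ge: both effects reinforce here, so S is clearly the higher of the two.
Cl > S: Cl lies to the right of S in period 3, so the across-period effect alone puts Cl higher.
Approximate values (kJ/mol): Na 496, Al 578, S 1000, Cl 1251, Ge 762.
So from lowest to highest: Na < Al < Ge < S < Cl.

Na < Al < Ge < S < Cl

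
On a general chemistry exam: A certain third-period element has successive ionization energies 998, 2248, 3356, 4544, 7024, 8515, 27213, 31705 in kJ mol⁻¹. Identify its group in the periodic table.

Group 16

Look for the largest jump between consecutive ionization energies: IE7/IE6 ≈ 3.2, far larger than any earlier ratio.
That jump marks the point where a core electron is being removed. So the atom has 6 valence electrons.
A main-group element with 6 valence electrons is in group 16.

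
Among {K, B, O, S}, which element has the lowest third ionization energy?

S

After 2 electrons have been removed, what remains? K²⁺ is already 1 electron into the core; B²⁺ still has 1 valence electron; O²⁺ still has 4 valence electrons; S²⁺ still has 4 valence electrons.
Usually core removal costs more than valence removal, but here the competition is close: a tightly held n=2 valence electron can cost more to remove than an n=3 core electron, so the actual values have to decide it.
Valence configurations: B²⁺ [He]2s¹, O²⁺ [He]2s²2p², S²⁺ [Ne]3s²3p².
The numbers (kJ/mol): K 4420, B 3660, O 5300, S 3357.
Hence IE_3: S < B < K < O.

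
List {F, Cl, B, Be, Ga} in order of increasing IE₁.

Ga < B < Be < Cl < F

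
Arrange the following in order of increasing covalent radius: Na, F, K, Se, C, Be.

F < C < Be < Se < Na < K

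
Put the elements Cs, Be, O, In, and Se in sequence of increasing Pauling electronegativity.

Be is in period 2, group 2; O is in period 2, group 16; Se is in period 4, group 16; In is in period 5, group 13; Cs is in period 6, group 1.
Atoms toward the upper right of the periodic table pull bonding electrons most strongly.
These span different periods and groups, so the two trends combine.
Be > Cs: both effects reinforce here, so Be is clearly the higher of the two.
In > Be: period and group pull opposite ways; the across-period shift dominates (1.78 vs 1.57).
Se > In: relative to In, both the across-period and down-group shifts push Se's electronegativity up.
O > Se: O sits above Se in group 16, so the down-group effect alone puts O higher.
Tabulated electronegativity (Pauling): Be 1.57, O 3.44, Se 2.55, In 1.78, Cs 0.79.
So from lowest to highest: Cs < Be < In < Se < O.

Cs < Be < In < Se < O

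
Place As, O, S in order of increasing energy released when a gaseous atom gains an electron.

As < O < S

O is in period 2, group 16; S is in period 3, group 16; As is in period 4, group 15.
Electron affinity generally becomes more exothermic across a period toward the halogens and less exothermic down a group.
These span different periods and groups, so the two trends combine.
O > As: both effects reinforce here, so O is clearly the higher of the two.
S > O: this pair runs against the simple trend — see the exception note.
Note the exception: S has a higher electron affinity than O, contrary to the simple trend — the compact 2p subshell of O repels the added electron more than S's larger 3p does.
For reference (kJ/mol): O 141, S 200, As 78.
So from lowest to highest: As < O < S.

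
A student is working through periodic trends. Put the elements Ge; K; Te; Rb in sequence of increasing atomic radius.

K is in period 4, group 1; Ge is in period 4, group 14; Rb is in period 5, group 1; Te is in period 5, group 16.
Atomic radius shrinks across a period as nuclear charge pulls the same shell inward, and grows down a group as new shells are added.
These span different periods and groups, so the two trends combine.
Te > Ge: period and group pull opposite ways; the down-group shift dominates (136 vs 121 pm).
K > Te: period and group pull opposite ways; the across-period shift dominates (196 vs 136 pm).
Rb > K: they share group 1; the group trend gives Rb the larger value.
For reference (pm): K 196, Ge 121, Rb 210, Te 136.
So from smallest to largest: Ge < Te < K < Rb.

Ge, Te, K, Rb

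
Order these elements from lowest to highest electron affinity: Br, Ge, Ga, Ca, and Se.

Ca < Ga < Ge < Se < Br

Ca is in period 4, group 2; Ga is in period 4, group 13; Ge is in period 4, group 14; Se is in period 4, group 16; Br is in period 4, group 17.
Atoms with high Z_eff and room in the valence shell (especially the halogens) have the most exothermic electron affinities.
All lie in period 4, so electron affinity increases left to right.
So from lowest to highest: Ca < Ga < Ge < Se < Br.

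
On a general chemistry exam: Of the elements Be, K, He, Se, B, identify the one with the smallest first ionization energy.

K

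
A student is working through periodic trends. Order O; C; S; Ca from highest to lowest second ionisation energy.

O, C, S, Ca

Consider each +1 ion: O⁺ still has 5 valence electrons; C⁺ still has 3 valence electrons; S⁺ still has 5 valence electrons; Ca⁺ still has 1 valence electron.
All are still removing valence electrons, so compare the +1 ions as you would atoms: IE_2 generally rises across a period (higher Z_eff) and falls down a group (larger shell), subject to the usual subshell exceptions.
Valence configurations: O⁺ [He]2s²2p³, C⁺ [He]2s²2p¹, S⁺ [Ne]3s²3p³, Ca⁺ [Ar]4s¹.
Approximate IE_2 values (kJ/mol): O 3388, C 2353, S 2252, Ca 1145.
Hence IE_2: Ca < S < C < O.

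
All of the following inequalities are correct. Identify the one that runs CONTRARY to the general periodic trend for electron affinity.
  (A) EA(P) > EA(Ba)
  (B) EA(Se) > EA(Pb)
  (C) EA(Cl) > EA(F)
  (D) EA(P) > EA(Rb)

(C)

The general trend: electron affinity increases across a period and decreases down a group.
(A) P (period 3, group 15) vs Ba (period 6, group 2): the stated order agrees with the simple trend.
(B) Se (period 4, group 16) vs Pb (period 6, group 14): the stated order agrees with the simple trend.
(C) Cl (period 3, group 17) vs F (period 2, group 17): the stated order contradicts the simple trend.
(D) P (period 3, group 15) vs Rb (period 5, group 1): the stated order agrees with the simple trend.
The exception is (C): F's small 2p subshell makes the incoming electron feel strong e⁻–e⁻ repulsion, so Cl actually releases more energy on gaining an electron.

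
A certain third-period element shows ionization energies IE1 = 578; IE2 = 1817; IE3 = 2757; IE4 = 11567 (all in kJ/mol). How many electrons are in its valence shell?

3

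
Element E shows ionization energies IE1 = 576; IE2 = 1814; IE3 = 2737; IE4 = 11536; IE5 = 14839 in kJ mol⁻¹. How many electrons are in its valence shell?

3

Look for the largest jump between consecutive ionization energies: IE4/IE3 ≈ 4.2, far larger than any earlier ratio.
That jump marks the point where a core electron is being removed. So the atom has 3 valence electrons.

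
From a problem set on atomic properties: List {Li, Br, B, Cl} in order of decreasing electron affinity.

Li is in period 2, group 1; B is in period 2, group 13; Cl is in period 3, group 17; Br is in period 4, group 17.
Electron affinity generally becomes more exothermic across a period toward the halogens and less exothermic down a group.
These span different periods and groups, so the two trends combine.
Li > B: this pair runs against the simple trend — see the exception note.
Br > Li: the two effects oppose for this pair; the across-period effect wins (325 vs 60 kJ/mol).
Cl > Br: Cl sits above Br in group 17, so the down-group effect alone puts Cl higher.
Note the exception: Li has a higher electron affinity than B, contrary to the simple trend — B's ns²np¹ configuration gives only a small electron affinity — the sparsely filled np subshell binds an added electron weakly.
For reference (kJ/mol): Li 60, B 27, Cl 349, Br 325.
So from highest to lowest: Cl > Br > Li > B.

Cl, Br, Li, B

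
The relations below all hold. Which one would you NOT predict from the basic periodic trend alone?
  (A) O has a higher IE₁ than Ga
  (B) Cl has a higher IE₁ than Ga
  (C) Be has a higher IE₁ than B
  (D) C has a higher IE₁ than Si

(C)

The general trend: IE₁ increases across a period and decreases down a group.
(A) O (period 2, group 16) vs Ga (period 4, group 13): the stated order agrees with the simple trend.
(B) Cl (period 3, group 17) vs Ga (period 4, group 13): the stated order agrees with the simple trend.
(C) Be (period 2, group 2) vs B (period 2, group 13): the stated order contradicts the simple trend.
(D) C (period 2, group 14) vs Si (period 3, group 14): the stated order agrees with the simple trend.
The exception is (C): removing B's lone 2p electron is easier than breaking Be's filled 2s².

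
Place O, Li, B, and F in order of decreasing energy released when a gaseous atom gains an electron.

Li is in period 2, group 1; B is in period 2, group 13; O is in period 2, group 16; F is in period 2, group 17.
Adding an electron releases more energy for atoms nearer the top right (short of the noble gases).
All lie in period 2; the across-period trend (electron affinity increases left to right) applies, with the exception below.
Note the exception: Li has a higher electron affinity than B, contrary to the simple trend — B's ns²np¹ configuration gives only a small electron affinity — the sparsely filled np subshell binds an added electron weakly.
For reference (kJ/mol): Li 60, B 27, O 141, F 328.
So from highest to lowest: F > O > Li > B.

F > O > Li > B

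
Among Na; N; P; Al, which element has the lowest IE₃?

Consider each +2 ion: Na²⁺ is already 1 electron into the core; N²⁺ still has 3 valence electrons; P²⁺ still has 3 valence electrons; Al²⁺ still has 1 valence electron.
Pulling an electron out of a noble-gas core costs far more than removing a remaining valence electron, so Na sits at the high end of IE_3.
Valence configurations: N²⁺ [He]2s²2p¹, P²⁺ [Ne]3s²3p¹, Al²⁺ [Ne]3s¹.
Tabulated IE_3 (kJ/mol): Na 6910, N 4578, P 2914, Al 2745.
Putting it together, IE_3: Al < P < N < Na.

Al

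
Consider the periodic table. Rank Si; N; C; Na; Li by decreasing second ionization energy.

Li, Na, N, C, Si

After 1 electron has been removed, what remains? Si⁺ still has 3 valence electrons; N⁺ still has 4 valence electrons; C⁺ still has 3 valence electrons; Na⁺ is the bare [Ne] core; Li⁺ is the bare [He] core.
Pulling an electron out of a noble-gas core costs far more than removing a remaining valence electron, so Na and Li sit at the high end of IE_2.
Valence configurations: Si⁺ [Ne]3s²3p¹, N⁺ [He]2s²2p², C⁺ [He]2s²2p¹.
The numbers (kJ/mol): Si 1577, N 2856, C 2353, Na 4562, Li 7298.
Hence IE_2: Si < C < N < Na < Li.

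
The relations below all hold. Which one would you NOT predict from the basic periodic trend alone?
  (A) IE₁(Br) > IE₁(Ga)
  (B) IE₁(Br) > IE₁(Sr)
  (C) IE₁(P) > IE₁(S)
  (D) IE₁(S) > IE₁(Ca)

The general trend: IE₁ increases across a period and decreases down a group.
(A) Br (period 4, group 17) vs Ga (period 4, group 13): the stated order agrees with the simple trend.
(B) Br (period 4, group 17) vs Sr (period 5, group 2): the stated order agrees with the simple trend.
(C) P (period 3, group 15) vs S (period 3, group 16): the stated order contradicts the simple trend.
(D) S (period 3, group 16) vs Ca (period 4, group 2): the stated order agrees with the simple trend.
The exception is (C): S (3p⁴) ionizes more easily than half-filled P (3p³) because the paired 3p electron in S is pushed out by e⁻–e⁻ repulsion.

(C)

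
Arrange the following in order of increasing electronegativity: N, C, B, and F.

B is in period 2, group 13; C is in period 2, group 14; N is in period 2, group 15; F is in period 2, group 17.
Electronegativity increases across a period and decreases down a group, tracking effective nuclear charge and atomic size.
All lie in period 2, so electronegativity increases left to right.
So from lowest to highest: B < C < N < F.

B < C < N < F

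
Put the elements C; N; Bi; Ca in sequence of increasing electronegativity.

C is in period 2, group 14; N is in period 2, group 15; Ca is in period 4, group 2; Bi is in period 6, group 15.
Atoms toward the upper right of the periodic table pull bonding electrons most strongly.
These span different periods and groups, so the two trends combine.
Bi > Ca: period and group pull opposite ways; the across-period shift dominates (2.02 vs 1.00).
C > Bi: period and group pull opposite ways; the down-group shift dominates (2.55 vs 2.02).
N > C: both are in period 2; the period trend gives N the larger value.
For reference (Pauling): C 2.55, N 3.04, Ca 1.00, Bi 2.02.
So from lowest to highest: Ca < Bi < C < N.

Ca < Bi < C < N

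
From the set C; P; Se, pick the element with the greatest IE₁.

C is in period 2, group 14; P is in period 3, group 15; Se is in period 4, group 16.
IE₁ increases left→right with effective nuclear charge and decreases top→bottom as the valence shell moves farther out.
These sit on a diagonal, where the across-period and down-group effects partly cancel.
P > Se: the two effects oppose for this pair; the down-group effect wins (1012 vs 941 kJ/mol).
C > P: period and group pull opposite ways; the down-group shift dominates (1086 vs 1012 kJ/mol).
Approximate values (kJ/mol): C 1086, P 1012, Se 941.
The greatest IE₁ among these belongs to C.

C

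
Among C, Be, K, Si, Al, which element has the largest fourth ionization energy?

Be

Consider each +3 ion: C³⁺ still has 1 valence electron; Be³⁺ is already 1 electron into the core; K³⁺ is already 2 electrons into the core; Si³⁺ still has 1 valence electron; Al³⁺ is the bare [Ne] core.
Usually core removal costs more than valence removal, but here the competition is close: a tightly held n=2 valence electron can cost more to remove than an n=3 core electron, so the actual values have to decide it.
Valence configurations: C³⁺ [He]2s¹, Si³⁺ [Ne]3s¹.
The numbers (kJ/mol): C 6223, Be 21007, K 5877, Si 4356, Al 11577.
Putting it together, IE_4: Si < K < C < Al < Be.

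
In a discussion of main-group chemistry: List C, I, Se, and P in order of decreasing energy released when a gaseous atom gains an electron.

I, Se, C, P

C is in period 2, group 14; P is in period 3, group 15; Se is in period 4, group 16; I is in period 5, group 17.
Electron affinity generally becomes more exothermic across a period toward the halogens and less exothermic down a group.
These sit on a diagonal, where the across-period and down-group effects partly cancel.
C > P: the two effects oppose for this pair; the down-group effect wins (122 vs 72 kJ/mol).
Se > C: the two effects oppose for this pair; the across-period effect wins (195 vs 122 kJ/mol).
I > Se: the two effects oppose for this pair; the across-period effect wins (295 vs 195 kJ/mol).
Tabulated electron affinity (kJ/mol): C 122, P 72, Se 195, I 295.
So from highest to lowest: I > Se > C > P.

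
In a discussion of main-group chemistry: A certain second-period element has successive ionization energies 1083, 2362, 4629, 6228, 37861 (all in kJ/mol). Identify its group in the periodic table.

Look for the largest jump between consecutive ionization energies: IE5/IE4 ≈ 6.1, far larger than any earlier ratio.
That jump marks the point where a core electron is being removed. So the atom has 4 valence electrons.
A main-group element with 4 valence electrons is in group 14.

Group 14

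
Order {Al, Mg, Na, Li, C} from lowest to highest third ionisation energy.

Al < C < Na < Mg < Li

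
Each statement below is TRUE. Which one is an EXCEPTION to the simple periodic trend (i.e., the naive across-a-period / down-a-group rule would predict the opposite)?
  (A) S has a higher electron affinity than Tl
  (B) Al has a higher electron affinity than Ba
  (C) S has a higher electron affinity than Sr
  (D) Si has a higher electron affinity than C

The general trend: electron affinity increases across a period and decreases down a group.
(A) S (period 3, group 16) vs Tl (period 6, group 13): the stated order agrees with the simple trend.
(B) Al (period 3, group 13) vs Ba (period 6, group 2): the stated order agrees with the simple trend.
(C) S (period 3, group 16) vs Sr (period 5, group 2): the stated order agrees with the simple trend.
(D) Si (period 3, group 14) vs C (period 2, group 14): the stated order contradicts the simple trend.
The exception is (D): Si's larger, more diffuse 3p orbitals accept an added electron slightly more readily than C's compact 2p.

(D)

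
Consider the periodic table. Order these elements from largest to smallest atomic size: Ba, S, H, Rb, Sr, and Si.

Rb, Ba, Sr, Si, S, H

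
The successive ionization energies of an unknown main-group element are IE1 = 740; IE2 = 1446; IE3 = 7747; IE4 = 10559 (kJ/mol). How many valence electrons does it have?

Look for the largest jump between consecutive ionization energies: IE3/IE2 ≈ 5.4, far larger than any earlier ratio.
That jump marks the point where a core electron is being removed. So the atom has 2 valence electrons.

2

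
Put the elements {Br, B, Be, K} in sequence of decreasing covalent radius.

K > Br > Be > B

Moving right in a period, electrons are added to the same shell under a stronger nuclear pull, so atoms get smaller; moving down, a new shell is opened and atoms get larger.
These span different periods and groups, so the two trends combine.
Be > B: both are in period 2; the period trend gives Be the larger value.
Br > Be: the two effects oppose for this pair; the down-group effect wins (114 vs 102 pm).
K > Br: both are in period 4; the period trend gives K the larger value.
Tabulated atomic radius (pm): Be 102, B 85, K 196, Br 114.
So from largest to smallest: K > Br > Be > B.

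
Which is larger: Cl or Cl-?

Forming Cl- adds 1 electron to Cl. More electron–electron repulsion in the same shell, with unchanged nuclear charge, lets the cloud expand.
An anion is larger than its parent atom: Cl- > Cl.

Cl-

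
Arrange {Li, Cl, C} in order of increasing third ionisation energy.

Cl < C < Li

After 2 electrons have been removed, what remains? Li²⁺ is already 1 electron into the core; Cl²⁺ still has 5 valence electrons; C²⁺ still has 2 valence electrons.
Breaking into a closed-shell core is much more expensive than removing a leftover valence electron — Li has the largest IE_3 here.
Valence configurations: Cl²⁺ [Ne]3s²3p³, C²⁺ [He]2s².
The numbers (kJ/mol): Li 11815, Cl 3822, C 4620.
So the third ionization energies run Cl < C < Li.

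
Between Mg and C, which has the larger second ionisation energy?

The second ionization energy removes an electron from the +1 ion. For each element: Mg⁺ still has 1 valence electron; C⁺ still has 3 valence electrons.
All are still removing valence electrons, so compare the +1 ions as you would atoms: IE_2 generally rises across a period (higher Z_eff) and falls down a group (larger shell), subject to the usual subshell exceptions.
Valence configurations: Mg⁺ [Ne]3s¹, C⁺ [He]2s²2p¹.
Tabulated IE_2 (kJ/mol): Mg 1451, C 2353.
Overall IE_2 order: Mg < C.

C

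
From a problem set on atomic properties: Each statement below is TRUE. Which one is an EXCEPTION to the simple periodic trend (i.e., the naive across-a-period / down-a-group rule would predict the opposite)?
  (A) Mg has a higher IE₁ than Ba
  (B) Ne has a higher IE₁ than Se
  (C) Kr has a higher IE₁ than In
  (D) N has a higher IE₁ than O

The general trend: IE₁ increases across a period and decreases down a group.
(A) Mg (period 3, group 2) vs Ba (period 6, group 2): the stated order agrees with the simple trend.
(B) Ne (period 2, group 18) vs Se (period 4, group 16): the stated order agrees with the simple trend.
(C) Kr (period 4, group 18) vs In (period 5, group 13): the stated order agrees with the simple trend.
(D) N (period 2, group 15) vs O (period 2, group 16): the stated order contradicts the simple trend.
The exception is (D): pairing an electron in O's 2p⁴ costs repulsion energy, so O ionizes more easily than half-filled N (2p³).

(D)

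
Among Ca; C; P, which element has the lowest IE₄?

P

After 3 electrons have been removed, what remains? Ca³⁺ is already 1 electron into the core; C³⁺ still has 1 valence electron; P³⁺ still has 2 valence electrons.
Pulling an electron out of a noble-gas core costs far more than removing a remaining valence electron, so Ca sits at the high end of IE_4.
Valence configurations: C³⁺ [He]2s¹, P³⁺ [Ne]3s².
The numbers (kJ/mol): Ca 6491, C 6223, P 4964.
So the fourth ionization energies run P < C < Ca.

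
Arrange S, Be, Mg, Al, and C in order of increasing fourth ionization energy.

S < C < Mg < Al < Be

After 3 electrons have been removed, what remains? S³⁺ still has 3 valence electrons; Be³⁺ is already 1 electron into the core; Mg³⁺ is already 1 electron into the core; Al³⁺ is the bare [Ne] core; C³⁺ still has 1 valence electron.
Breaking into a closed-shell core is much more expensive than removing a leftover valence electron — Mg, Al and Be have the largest IE_4 here.
Valence configurations: S³⁺ [Ne]3s²3p¹, C³⁺ [He]2s¹.
Approximate IE_4 values (kJ/mol): S 4556, Be 21007, Mg 10543, Al 11577, C 6223.
Overall IE_4 order: S < C < Mg < Al < Be.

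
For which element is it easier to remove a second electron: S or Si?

Si

IE_2 is the cost of taking one more electron from the +1 cation: S⁺ still has 5 valence electrons; Si⁺ still has 3 valence electrons.
All are still removing valence electrons, so compare the +1 ions as you would atoms: IE_2 generally rises across a period (higher Z_eff) and falls down a group (larger shell), subject to the usual subshell exceptions.
Valence configurations: S⁺ [Ne]3s²3p³, Si⁺ [Ne]3s²3p¹.
Tabulated IE_2 (kJ/mol): S 2252, Si 1577.
So the second ionization energies run Si < S.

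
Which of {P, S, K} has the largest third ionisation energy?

K

After 2 electrons have been removed, what remains? P²⁺ still has 3 valence electrons; S²⁺ still has 4 valence electrons; K²⁺ is already 1 electron into the core.
Pulling an electron out of a noble-gas core costs far more than removing a remaining valence electron, so K sits at the high end of IE_3.
Valence configurations: P²⁺ [Ne]3s²3p¹, S²⁺ [Ne]3s²3p².
Tabulated IE_3 (kJ/mol): P 2914, S 3357, K 4420.
Overall IE_3 order: P < S < K.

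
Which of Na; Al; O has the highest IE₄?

Al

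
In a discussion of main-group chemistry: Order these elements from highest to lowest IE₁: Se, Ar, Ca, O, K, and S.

Ar > O > S > Se > Ca > K

Across a period the outer electron is held more tightly (higher IE₁); down a group it sits in a higher shell, more shielded, and comes off more easily.
These span different periods and groups, so the two trends combine.
Ca > K: both are in period 4; the period trend gives Ca the larger value.
Se > Ca: Se lies to the right of Ca in period 4, so the across-period effect alone puts Se higher.
S > Se: they share group 16; the group trend gives S the larger value.
O > S: they share group 16; the group trend gives O the larger value.
Ar > O: period and group pull opposite ways; the across-period shift dominates (1521 vs 1314 kJ/mol).
Approximate values (kJ/mol): O 1314, S 1000, Ar 1521, K 419, Ca 590, Se 941.
So from highest to lowest: Ar > O > S > Se > Ca > K.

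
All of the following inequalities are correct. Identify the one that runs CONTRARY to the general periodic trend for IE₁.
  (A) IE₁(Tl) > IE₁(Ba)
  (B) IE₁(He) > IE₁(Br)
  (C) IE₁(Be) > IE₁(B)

(C)

The general trend: IE₁ increases across a period and decreases down a group.
(A) Tl (period 6, group 13) vs Ba (period 6, group 2): the stated order agrees with the simple trend.
(B) He (period 1, group 18) vs Br (period 4, group 17): the stated order agrees with the simple trend.
(C) Be (period 2, group 2) vs B (period 2, group 13): the stated order contradicts the simple trend.
The exception is (C): removing B's lone 2p electron is easier than breaking Be's filled 2s².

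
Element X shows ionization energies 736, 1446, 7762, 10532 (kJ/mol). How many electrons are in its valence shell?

2

Look for the largest jump between consecutive ionization energies: IE3/IE2 ≈ 5.4, far larger than any earlier ratio.
That jump marks the point where a core electron is being removed. So the atom has 2 valence electrons.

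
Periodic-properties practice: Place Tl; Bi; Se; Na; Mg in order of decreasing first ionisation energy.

Na is in period 3, group 1; Mg is in period 3, group 2; Se is in period 4, group 16; Tl is in period 6, group 13; Bi is in period 6, group 15.
IE₁ increases left→right with effective nuclear charge and decreases top→bottom as the valence shell moves farther out.
Here both period and group differ, so the two effects have to be weighed against each other.
Tl > Na: the two effects oppose for this pair; the across-period effect wins (589 vs 496 kJ/mol).
Bi > Tl: Bi lies to the right of Tl in period 6, so the across-period effect alone puts Bi higher.
Mg > Bi: the two effects oppose for this pair; the down-group effect wins (738 vs 703 kJ/mol).
Se > Mg: the two effects oppose for this pair; the across-period effect wins (941 vs 738 kJ/mol).
Tabulated first ionization energy (kJ/mol): Na 496, Mg 738, Se 941, Tl 589, Bi 703.
So from highest to lowest: Se > Mg > Bi > Tl > Na.

Se > Mg > Bi > Tl > Na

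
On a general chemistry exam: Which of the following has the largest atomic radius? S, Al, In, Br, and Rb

Rb

Al is in period 3, group 13; S is in period 3, group 16; Br is in period 4, group 17; Rb is in period 5, group 1; In is in period 5, group 13.
Atomic radius shrinks across a period as nuclear charge pulls the same shell inward, and grows down a group as new shells are added.
These span different periods and groups, so the two trends combine.
Br > S: the two effects oppose for this pair; the down-group effect wins (114 vs 103 pm).
Al > Br: period and group pull opposite ways; the across-period shift dominates (126 vs 114 pm).
In > Al: they share group 13; the group trend gives In the larger value.
Rb > In: both are in period 5; the period trend gives Rb the larger value.
For reference (pm): Al 126, S 103, Br 114, Rb 210, In 142.
The largest atomic radius among these belongs to Rb.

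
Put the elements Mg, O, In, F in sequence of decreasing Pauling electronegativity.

F > O > In > Mg

O is in period 2, group 16; F is in period 2, group 17; Mg is in period 3, group 2; In is in period 5, group 13.
EN rises left→right (higher Z_eff, smaller atoms) and falls top→bottom (larger, more shielded atoms).
These span different periods and groups, so the two trends combine.
In > Mg: the two effects oppose for this pair; the across-period effect wins (1.78 vs 1.31).
O > In: relative to In, both the across-period and down-group shifts push O's electronegativity up.
F > O: both are in period 2; the period trend gives F the larger value.
For reference (Pauling): O 3.44, F 3.98, Mg 1.31, In 1.78.
So from highest to lowest: F > O > In > Mg.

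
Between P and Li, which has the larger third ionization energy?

Li

Consider each +2 ion: P²⁺ still has 3 valence electrons; Li²⁺ is already 1 electron into the core.
Core electrons are held far more tightly than valence electrons, so Li tops the IE_3 order.
Tabulated IE_3 (kJ/mol): P 2914, Li 11815.
Hence IE_3: P < Li.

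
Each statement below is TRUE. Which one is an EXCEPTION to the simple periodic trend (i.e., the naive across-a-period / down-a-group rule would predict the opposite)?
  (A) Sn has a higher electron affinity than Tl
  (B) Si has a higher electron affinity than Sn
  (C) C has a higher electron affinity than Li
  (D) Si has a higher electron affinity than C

The general trend: electron affinity increases across a period and decreases down a group.
(A) Sn (period 5, group 14) vs Tl (period 6, group 13): the stated order agrees with the simple trend.
(B) Si (period 3, group 14) vs Sn (period 5, group 14): the stated order agrees with the simple trend.
(C) C (period 2, group 14) vs Li (period 2, group 1): the stated order agrees with the simple trend.
(D) Si (period 3, group 14) vs C (period 2, group 14): the stated order contradicts the simple trend.
The exception is (D): Si's larger, more diffuse 3p orbitals accept an added electron slightly more readily than C's compact 2p.

(D)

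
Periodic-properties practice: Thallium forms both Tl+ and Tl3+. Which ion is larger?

Both ions have Z = 81 protons, but Tl3+ has lost more electrons, so its remaining electrons feel a larger effective nuclear charge per electron and are pulled in more tightly.
Higher positive charge → smaller ion, so Tl+ > Tl3+.

Tl+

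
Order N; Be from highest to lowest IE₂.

N > Be

The second ionization energy removes an electron from the +1 ion. For each element: N⁺ still has 4 valence electrons; Be⁺ still has 1 valence electron.
All are still removing valence electrons, so compare the +1 ions as you would atoms: IE_2 generally rises across a period (higher Z_eff) and falls down a group (larger shell), subject to the usual subshell exceptions.
Valence configurations: N⁺ [He]2s²2p², Be⁺ [He]2s¹.
Tabulated IE_2 (kJ/mol): N 2856, Be 1757.
Hence IE_2: Be < N.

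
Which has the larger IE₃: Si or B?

B

The third ionization energy removes an electron from the +2 ion. For each element: Si²⁺ still has 2 valence electrons; B²⁺ still has 1 valence electron.
All are still removing valence electrons, so compare the +2 ions as you would atoms: IE_3 generally rises across a period (higher Z_eff) and falls down a group (larger shell), subject to the usual subshell exceptions.
Valence configurations: Si²⁺ [Ne]3s², B²⁺ [He]2s¹.
The numbers (kJ/mol): Si 3232, B 3660.
Hence IE_3: Si < B.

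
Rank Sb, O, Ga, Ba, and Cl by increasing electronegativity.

Ba, Ga, Sb, Cl, O

O is in period 2, group 16; Cl is in period 3, group 17; Ga is in period 4, group 13; Sb is in period 5, group 15; Ba is in period 6, group 2.
EN rises left→right (higher Z_eff, smaller atoms) and falls top→bottom (larger, more shielded atoms).
Here both period and group differ, so the two effects have to be weighed against each other.
Ga > Ba: relative to Ba, both the across-period and down-group shifts push Ga's electronegativity up.
Sb > Ga: the two effects oppose for this pair; the across-period effect wins (2.05 vs 1.81).
Cl > Sb: relative to Sb, both the across-period and down-group shifts push Cl's electronegativity up.
O > Cl: period and group pull opposite ways; the down-group shift dominates (3.44 vs 3.16).
Tabulated electronegativity (Pauling): O 3.44, Cl 3.16, Ga 1.81, Sb 2.05, Ba 0.89.
So from lowest to highest: Ba < Ga < Sb < Cl < O.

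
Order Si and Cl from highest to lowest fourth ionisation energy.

Cl > Si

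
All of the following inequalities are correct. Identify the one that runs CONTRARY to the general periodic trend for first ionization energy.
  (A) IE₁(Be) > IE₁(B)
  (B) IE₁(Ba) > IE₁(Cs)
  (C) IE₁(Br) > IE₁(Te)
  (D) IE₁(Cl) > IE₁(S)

(A)

The general trend: first ionization energy increases across a period and decreases down a group.
(A) Be (period 2, group 2) vs B (period 2, group 13): the stated order contradicts the simple trend.
(B) Ba (period 6, group 2) vs Cs (period 6, group 1): the stated order agrees with the simple trend.
(C) Br (period 4, group 17) vs Te (period 5, group 16): the stated order agrees with the simple trend.
(D) Cl (period 3, group 17) vs S (period 3, group 16): the stated order agrees with the simple trend.
The exception is (A): removing B's lone 2p electron is easier than breaking Be's filled 2s².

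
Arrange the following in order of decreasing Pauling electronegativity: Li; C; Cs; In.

C > In > Li > Cs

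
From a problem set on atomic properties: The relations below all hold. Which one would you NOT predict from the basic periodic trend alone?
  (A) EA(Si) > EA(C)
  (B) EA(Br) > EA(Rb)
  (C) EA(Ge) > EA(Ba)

The general trend: electron affinity increases across a period and decreases down a group.
(A) Si (period 3, group 14) vs C (period 2, group 14): the stated order contradicts the simple trend.
(B) Br (period 4, group 17) vs Rb (period 5, group 1): the stated order agrees with the simple trend.
(C) Ge (period 4, group 14) vs Ba (period 6, group 2): the stated order agrees with the simple trend.
The exception is (A): Si's larger, more diffuse 3p orbitals accept an added electron slightly more readily than C's compact 2p.

(A)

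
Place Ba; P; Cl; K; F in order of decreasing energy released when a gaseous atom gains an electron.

Cl, F, P, K, Ba

F is in period 2, group 17; P is in period 3, group 15; Cl is in period 3, group 17; K is in period 4, group 1; Ba is in period 6, group 2.
Atoms with high Z_eff and room in the valence shell (especially the halogens) have the most exothermic electron affinities.
Here both period and group differ, so the two effects have to be weighed against each other.
K > Ba: period and group pull opposite ways; the down-group shift dominates (48 vs 14 kJ/mol).
P > K: both effects reinforce here, so P is clearly the higher of the two.
F > P: both effects reinforce here, so F is clearly the higher of the two.
Cl > F: this pair runs against the simple trend — see the exception note.
Note the exception: Cl has a higher electron affinity than F, contrary to the simple trend — F's small 2p subshell makes the incoming electron feel strong e⁻–e⁻ repulsion, so Cl actually releases more energy on gaining an electron.
Tabulated electron affinity (kJ/mol): F 328, P 72, Cl 349, K 48, Ba 14.
So from highest to lowest: Cl > F > P > K > Ba.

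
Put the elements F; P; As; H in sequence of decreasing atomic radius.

H is in period 1, group 1; F is in period 2, group 17; P is in period 3, group 15; As is in period 4, group 15.
Atomic radius shrinks across a period as nuclear charge pulls the same shell inward, and grows down a group as new shells are added.
Neither a single period nor a single group — weigh both effects.
F > H: period and group pull opposite ways; the down-group shift dominates (64 vs 32 pm).
P > F: both effects reinforce here, so P is clearly the larger of the two.
As > P: they share group 15; the group trend gives As the larger value.
Tabulated atomic radius (pm): H 32, F 64, P 111, As 121.
So from largest to smallest: As > P > F > H.

As, P, F, H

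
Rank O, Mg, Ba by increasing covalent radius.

Moving right in a period, electrons are added to the same shell under a stronger nuclear pull, so atoms get smaller; moving down, a new shell is opened and atoms get larger.
These span different periods and groups, so the two trends combine.
Mg > O: relative to O, both the across-period and down-group shifts push Mg's atomic radius up.
Ba > Mg: Ba sits below Mg in group 2, so the down-group effect alone puts Ba larger.
Tabulated atomic radius (pm): O 63, Mg 139, Ba 196.
So from smallest to largest: O < Mg < Ba.

O < Mg < Ba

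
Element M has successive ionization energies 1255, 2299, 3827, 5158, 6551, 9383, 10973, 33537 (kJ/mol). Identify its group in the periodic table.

Group 17

Look for the largest jump between consecutive ionization energies: IE8/IE7 ≈ 3.1, far larger than any earlier ratio.
That jump marks the point where a core electron is being removed. So the atom has 7 valence electrons.
A main-group element with 7 valence electrons is in group 17.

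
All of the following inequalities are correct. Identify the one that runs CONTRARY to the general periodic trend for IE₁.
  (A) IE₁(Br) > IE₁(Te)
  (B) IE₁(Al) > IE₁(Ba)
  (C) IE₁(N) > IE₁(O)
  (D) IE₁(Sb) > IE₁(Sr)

The general trend: IE₁ increases across a period and decreases down a group.
(A) Br (period 4, group 17) vs Te (period 5, group 16): the stated order agrees with the simple trend.
(B) Al (period 3, group 13) vs Ba (period 6, group 2): the stated order agrees with the simple trend.
(C) N (period 2, group 15) vs O (period 2, group 16): the stated order contradicts the simple trend.
(D) Sb (period 5, group 15) vs Sr (period 5, group 2): the stated order agrees with the simple trend.
The exception is (C): pairing an electron in O's 2p⁴ costs repulsion energy, so O ionizes more easily than half-filled N (2p³).

(C)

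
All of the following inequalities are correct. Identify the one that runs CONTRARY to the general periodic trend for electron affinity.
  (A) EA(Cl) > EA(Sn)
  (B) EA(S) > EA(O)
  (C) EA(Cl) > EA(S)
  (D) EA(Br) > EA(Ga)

(B)

The general trend: electron affinity increases across a period and decreases down a group.
(A) Cl (period 3, group 17) vs Sn (period 5, group 14): the stated order agrees with the simple trend.
(B) S (period 3, group 16) vs O (period 2, group 16): the stated order contradicts the simple trend.
(C) Cl (period 3, group 17) vs S (period 3, group 16): the stated order agrees with the simple trend.
(D) Br (period 4, group 17) vs Ga (period 4, group 13): the stated order agrees with the simple trend.
The exception is (B): the compact 2p subshell of O repels the added electron more than S's larger 3p does.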